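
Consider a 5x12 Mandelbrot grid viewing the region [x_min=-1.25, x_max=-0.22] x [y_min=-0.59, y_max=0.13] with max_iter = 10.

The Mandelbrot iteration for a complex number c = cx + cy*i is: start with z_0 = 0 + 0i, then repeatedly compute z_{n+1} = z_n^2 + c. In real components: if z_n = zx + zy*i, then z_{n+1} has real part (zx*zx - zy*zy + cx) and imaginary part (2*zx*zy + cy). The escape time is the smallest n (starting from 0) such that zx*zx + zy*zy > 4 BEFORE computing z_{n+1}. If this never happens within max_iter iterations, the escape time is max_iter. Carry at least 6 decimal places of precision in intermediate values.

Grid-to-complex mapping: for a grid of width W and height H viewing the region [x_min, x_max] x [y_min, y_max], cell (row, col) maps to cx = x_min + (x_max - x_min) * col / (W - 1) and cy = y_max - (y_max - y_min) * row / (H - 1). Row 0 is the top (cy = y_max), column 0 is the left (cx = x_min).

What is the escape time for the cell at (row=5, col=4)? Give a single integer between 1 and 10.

Answer: 10

Derivation:
z_0 = 0 + 0i, c = -0.2200 + -0.1973i
Iter 1: z = -0.2200 + -0.1973i, |z|^2 = 0.0873
Iter 2: z = -0.2105 + -0.1105i, |z|^2 = 0.0565
Iter 3: z = -0.1879 + -0.1508i, |z|^2 = 0.0580
Iter 4: z = -0.2074 + -0.1406i, |z|^2 = 0.0628
Iter 5: z = -0.1967 + -0.1389i, |z|^2 = 0.0580
Iter 6: z = -0.2006 + -0.1426i, |z|^2 = 0.0606
Iter 7: z = -0.2001 + -0.1401i, |z|^2 = 0.0597
Iter 8: z = -0.1996 + -0.1412i, |z|^2 = 0.0598
Iter 9: z = -0.2001 + -0.1409i, |z|^2 = 0.0599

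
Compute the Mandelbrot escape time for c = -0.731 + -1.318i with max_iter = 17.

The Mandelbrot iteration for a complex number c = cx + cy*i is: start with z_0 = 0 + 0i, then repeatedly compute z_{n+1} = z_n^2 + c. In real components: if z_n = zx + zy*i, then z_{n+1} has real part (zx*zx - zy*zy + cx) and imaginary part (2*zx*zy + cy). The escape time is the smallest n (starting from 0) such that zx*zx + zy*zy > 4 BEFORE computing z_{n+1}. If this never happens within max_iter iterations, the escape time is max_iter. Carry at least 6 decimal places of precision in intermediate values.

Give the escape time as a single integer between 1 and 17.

z_0 = 0 + 0i, c = -0.7310 + -1.3180i
Iter 1: z = -0.7310 + -1.3180i, |z|^2 = 2.2715
Iter 2: z = -1.9338 + 0.6089i, |z|^2 = 4.1102
Escaped at iteration 2

Answer: 2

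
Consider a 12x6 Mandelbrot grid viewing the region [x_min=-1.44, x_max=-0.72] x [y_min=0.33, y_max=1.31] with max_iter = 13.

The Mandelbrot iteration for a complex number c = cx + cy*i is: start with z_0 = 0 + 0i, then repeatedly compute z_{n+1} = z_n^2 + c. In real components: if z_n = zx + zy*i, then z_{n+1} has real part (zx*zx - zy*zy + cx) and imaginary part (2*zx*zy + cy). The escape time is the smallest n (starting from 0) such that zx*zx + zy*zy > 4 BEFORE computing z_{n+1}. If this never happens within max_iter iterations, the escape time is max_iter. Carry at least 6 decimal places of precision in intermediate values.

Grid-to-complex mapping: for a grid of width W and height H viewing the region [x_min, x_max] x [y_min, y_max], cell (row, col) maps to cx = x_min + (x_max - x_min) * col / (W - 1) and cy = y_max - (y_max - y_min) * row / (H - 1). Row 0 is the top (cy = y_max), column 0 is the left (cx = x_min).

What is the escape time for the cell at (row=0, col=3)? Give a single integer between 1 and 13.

Answer: 2

Derivation:
z_0 = 0 + 0i, c = -1.2436 + 1.3100i
Iter 1: z = -1.2436 + 1.3100i, |z|^2 = 3.2627
Iter 2: z = -1.4131 + -1.9483i, |z|^2 = 5.7928
Escaped at iteration 2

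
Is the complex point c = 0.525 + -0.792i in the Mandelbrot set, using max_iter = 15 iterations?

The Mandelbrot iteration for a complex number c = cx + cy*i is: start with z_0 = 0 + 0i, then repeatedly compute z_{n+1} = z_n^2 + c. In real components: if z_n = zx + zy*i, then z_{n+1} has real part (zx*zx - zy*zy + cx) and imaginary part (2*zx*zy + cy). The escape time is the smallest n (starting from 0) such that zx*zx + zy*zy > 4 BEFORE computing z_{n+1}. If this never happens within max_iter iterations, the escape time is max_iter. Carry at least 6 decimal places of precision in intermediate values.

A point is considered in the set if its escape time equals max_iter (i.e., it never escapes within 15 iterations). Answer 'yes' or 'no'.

z_0 = 0 + 0i, c = 0.5250 + -0.7920i
Iter 1: z = 0.5250 + -0.7920i, |z|^2 = 0.9029
Iter 2: z = 0.1734 + -1.6236i, |z|^2 = 2.6661
Iter 3: z = -2.0810 + -1.3549i, |z|^2 = 6.1665
Escaped at iteration 3

Answer: no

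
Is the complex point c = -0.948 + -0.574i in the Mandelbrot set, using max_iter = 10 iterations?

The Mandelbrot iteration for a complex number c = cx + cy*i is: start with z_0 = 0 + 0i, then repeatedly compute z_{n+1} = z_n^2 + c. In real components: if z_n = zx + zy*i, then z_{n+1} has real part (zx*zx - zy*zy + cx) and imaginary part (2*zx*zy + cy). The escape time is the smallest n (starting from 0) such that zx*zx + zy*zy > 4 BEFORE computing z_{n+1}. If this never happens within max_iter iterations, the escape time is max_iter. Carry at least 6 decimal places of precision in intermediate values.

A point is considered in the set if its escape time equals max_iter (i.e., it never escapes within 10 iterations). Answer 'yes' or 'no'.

z_0 = 0 + 0i, c = -0.9480 + -0.5740i
Iter 1: z = -0.9480 + -0.5740i, |z|^2 = 1.2282
Iter 2: z = -0.3788 + 0.5143i, |z|^2 = 0.4080
Iter 3: z = -1.0690 + -0.9636i, |z|^2 = 2.0714
Iter 4: z = -0.7337 + 1.4863i, |z|^2 = 2.7473
Iter 5: z = -2.6187 + -2.7549i, |z|^2 = 14.4472
Escaped at iteration 5

Answer: no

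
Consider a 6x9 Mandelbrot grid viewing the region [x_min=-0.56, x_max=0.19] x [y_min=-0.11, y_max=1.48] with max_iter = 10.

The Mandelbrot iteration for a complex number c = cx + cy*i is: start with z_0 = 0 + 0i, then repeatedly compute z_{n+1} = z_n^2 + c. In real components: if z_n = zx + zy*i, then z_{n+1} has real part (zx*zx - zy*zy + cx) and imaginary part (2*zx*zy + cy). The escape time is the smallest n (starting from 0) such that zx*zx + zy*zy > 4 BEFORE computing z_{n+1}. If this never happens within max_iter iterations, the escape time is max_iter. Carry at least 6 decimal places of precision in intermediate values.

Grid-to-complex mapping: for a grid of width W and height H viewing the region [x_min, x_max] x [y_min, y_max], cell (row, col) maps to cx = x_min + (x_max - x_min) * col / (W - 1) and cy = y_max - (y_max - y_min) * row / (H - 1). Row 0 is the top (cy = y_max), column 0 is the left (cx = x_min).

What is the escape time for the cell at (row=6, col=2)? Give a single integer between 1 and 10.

z_0 = 0 + 0i, c = -0.2600 + 0.2875i
Iter 1: z = -0.2600 + 0.2875i, |z|^2 = 0.1503
Iter 2: z = -0.2751 + 0.1380i, |z|^2 = 0.0947
Iter 3: z = -0.2034 + 0.2116i, |z|^2 = 0.0861
Iter 4: z = -0.2634 + 0.2014i, |z|^2 = 0.1100
Iter 5: z = -0.2312 + 0.1814i, |z|^2 = 0.0864
Iter 6: z = -0.2394 + 0.2036i, |z|^2 = 0.0988
Iter 7: z = -0.2441 + 0.1900i, |z|^2 = 0.0957
Iter 8: z = -0.2365 + 0.1947i, |z|^2 = 0.0939
Iter 9: z = -0.2420 + 0.1954i, |z|^2 = 0.0967

Answer: 10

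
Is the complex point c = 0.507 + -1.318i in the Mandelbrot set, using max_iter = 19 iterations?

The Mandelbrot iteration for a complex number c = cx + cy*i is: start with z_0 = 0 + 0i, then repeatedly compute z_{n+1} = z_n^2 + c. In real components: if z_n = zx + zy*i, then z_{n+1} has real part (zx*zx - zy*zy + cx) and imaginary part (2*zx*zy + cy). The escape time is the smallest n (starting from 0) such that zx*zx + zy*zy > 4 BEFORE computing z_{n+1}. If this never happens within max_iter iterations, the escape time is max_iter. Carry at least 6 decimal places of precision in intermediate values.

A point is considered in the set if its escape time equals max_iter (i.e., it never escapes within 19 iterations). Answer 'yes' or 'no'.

Answer: no

Derivation:
z_0 = 0 + 0i, c = 0.5070 + -1.3180i
Iter 1: z = 0.5070 + -1.3180i, |z|^2 = 1.9942
Iter 2: z = -0.9731 + -2.6545i, |z|^2 = 7.9930
Escaped at iteration 2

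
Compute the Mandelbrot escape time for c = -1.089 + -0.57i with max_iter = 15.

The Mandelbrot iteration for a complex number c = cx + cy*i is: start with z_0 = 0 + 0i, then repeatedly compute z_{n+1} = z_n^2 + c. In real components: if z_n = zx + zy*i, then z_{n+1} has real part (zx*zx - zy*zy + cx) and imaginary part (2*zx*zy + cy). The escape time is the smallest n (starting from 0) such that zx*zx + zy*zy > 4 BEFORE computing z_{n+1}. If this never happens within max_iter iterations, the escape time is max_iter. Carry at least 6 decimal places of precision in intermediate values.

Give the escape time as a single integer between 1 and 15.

Answer: 4

Derivation:
z_0 = 0 + 0i, c = -1.0890 + -0.5700i
Iter 1: z = -1.0890 + -0.5700i, |z|^2 = 1.5108
Iter 2: z = -0.2280 + 0.6715i, |z|^2 = 0.5028
Iter 3: z = -1.4879 + -0.8762i, |z|^2 = 2.9815
Iter 4: z = 0.3571 + 2.0372i, |z|^2 = 4.2779
Escaped at iteration 4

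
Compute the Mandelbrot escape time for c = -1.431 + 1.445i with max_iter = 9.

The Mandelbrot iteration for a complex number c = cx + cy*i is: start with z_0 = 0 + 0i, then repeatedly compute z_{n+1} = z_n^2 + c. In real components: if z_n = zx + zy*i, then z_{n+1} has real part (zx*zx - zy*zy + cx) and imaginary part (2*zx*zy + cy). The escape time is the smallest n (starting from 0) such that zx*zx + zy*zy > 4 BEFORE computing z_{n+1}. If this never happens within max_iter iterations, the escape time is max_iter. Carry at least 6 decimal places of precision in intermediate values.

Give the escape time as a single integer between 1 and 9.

z_0 = 0 + 0i, c = -1.4310 + 1.4450i
Iter 1: z = -1.4310 + 1.4450i, |z|^2 = 4.1358
Escaped at iteration 1

Answer: 1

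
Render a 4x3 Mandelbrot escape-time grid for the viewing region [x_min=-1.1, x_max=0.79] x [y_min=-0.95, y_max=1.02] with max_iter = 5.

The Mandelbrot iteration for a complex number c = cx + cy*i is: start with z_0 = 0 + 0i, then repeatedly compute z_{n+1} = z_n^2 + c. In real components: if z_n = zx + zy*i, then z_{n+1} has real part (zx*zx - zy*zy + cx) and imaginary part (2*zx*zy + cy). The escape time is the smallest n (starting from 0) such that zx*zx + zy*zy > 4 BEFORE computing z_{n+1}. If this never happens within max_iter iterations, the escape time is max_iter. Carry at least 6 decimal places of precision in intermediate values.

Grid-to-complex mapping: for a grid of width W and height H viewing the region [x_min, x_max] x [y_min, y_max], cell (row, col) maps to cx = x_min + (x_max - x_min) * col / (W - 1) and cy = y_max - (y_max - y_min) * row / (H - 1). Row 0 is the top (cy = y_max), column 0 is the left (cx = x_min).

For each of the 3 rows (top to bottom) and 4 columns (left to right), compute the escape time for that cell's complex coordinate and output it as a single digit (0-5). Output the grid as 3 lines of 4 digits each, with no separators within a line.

Answer: 3442
5553
3442

Derivation:
(row=0, col=0): c = -1.1000 + 1.0200i → escape time 3
(row=0, col=1): c = -0.4700 + 1.0200i → escape time 4
(row=0, col=2): c = 0.1600 + 1.0200i → escape time 4
(row=0, col=3): c = 0.7900 + 1.0200i → escape time 2
(row=1, col=0): c = -1.1000 + 0.0350i → escape time 5
(row=1, col=1): c = -0.4700 + 0.0350i → escape time 5
(row=1, col=2): c = 0.1600 + 0.0350i → escape time 5
(row=1, col=3): c = 0.7900 + 0.0350i → escape time 3
(row=2, col=0): c = -1.1000 + -0.9500i → escape time 3
(row=2, col=1): c = -0.4700 + -0.9500i → escape time 4
(row=2, col=2): c = 0.1600 + -0.9500i → escape time 4
(row=2, col=3): c = 0.7900 + -0.9500i → escape time 2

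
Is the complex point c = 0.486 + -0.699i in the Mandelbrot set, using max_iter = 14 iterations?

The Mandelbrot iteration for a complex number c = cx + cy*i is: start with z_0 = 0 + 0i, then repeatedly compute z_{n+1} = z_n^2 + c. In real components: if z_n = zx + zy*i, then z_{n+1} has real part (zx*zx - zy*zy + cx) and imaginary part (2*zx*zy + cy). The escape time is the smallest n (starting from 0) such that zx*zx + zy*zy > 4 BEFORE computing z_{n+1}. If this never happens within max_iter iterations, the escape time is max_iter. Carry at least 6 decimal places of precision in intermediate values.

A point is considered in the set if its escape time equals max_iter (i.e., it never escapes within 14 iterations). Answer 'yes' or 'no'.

Answer: no

Derivation:
z_0 = 0 + 0i, c = 0.4860 + -0.6990i
Iter 1: z = 0.4860 + -0.6990i, |z|^2 = 0.7248
Iter 2: z = 0.2336 + -1.3784i, |z|^2 = 1.9546
Iter 3: z = -1.3595 + -1.3430i, |z|^2 = 3.6518
Iter 4: z = 0.5306 + 2.9526i, |z|^2 = 8.9993
Escaped at iteration 4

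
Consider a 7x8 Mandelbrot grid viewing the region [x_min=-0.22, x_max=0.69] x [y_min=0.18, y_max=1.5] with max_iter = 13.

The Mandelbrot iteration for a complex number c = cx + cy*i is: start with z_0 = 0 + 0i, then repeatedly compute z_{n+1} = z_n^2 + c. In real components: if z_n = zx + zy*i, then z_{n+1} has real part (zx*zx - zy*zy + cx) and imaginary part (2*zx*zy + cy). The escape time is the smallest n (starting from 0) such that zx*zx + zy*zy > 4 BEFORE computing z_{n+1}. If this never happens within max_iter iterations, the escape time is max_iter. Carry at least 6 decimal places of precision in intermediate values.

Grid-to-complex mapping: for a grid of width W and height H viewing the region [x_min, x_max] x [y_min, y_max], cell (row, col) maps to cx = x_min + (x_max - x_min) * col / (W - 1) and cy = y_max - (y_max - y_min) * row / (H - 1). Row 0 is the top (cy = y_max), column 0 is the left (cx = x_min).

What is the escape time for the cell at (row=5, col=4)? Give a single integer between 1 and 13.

z_0 = 0 + 0i, c = 0.3867 + 0.5571i
Iter 1: z = 0.3867 + 0.5571i, |z|^2 = 0.4599
Iter 2: z = 0.2258 + 0.9880i, |z|^2 = 1.0271
Iter 3: z = -0.5385 + 1.0033i, |z|^2 = 1.2965
Iter 4: z = -0.3299 + -0.5234i, |z|^2 = 0.3828
Iter 5: z = 0.2216 + 0.9025i, |z|^2 = 0.8635
Iter 6: z = -0.3787 + 0.9570i, |z|^2 = 1.0593
Iter 7: z = -0.3859 + -0.1677i, |z|^2 = 0.1770
Iter 8: z = 0.5075 + 0.6865i, |z|^2 = 0.7288
Iter 9: z = 0.1729 + 1.2539i, |z|^2 = 1.6021
Iter 10: z = -1.1557 + 0.9906i, |z|^2 = 2.3170
Iter 11: z = 0.7410 + -1.7326i, |z|^2 = 3.5511
Iter 12: z = -2.0663 + -2.0107i, |z|^2 = 8.3124
Escaped at iteration 12

Answer: 12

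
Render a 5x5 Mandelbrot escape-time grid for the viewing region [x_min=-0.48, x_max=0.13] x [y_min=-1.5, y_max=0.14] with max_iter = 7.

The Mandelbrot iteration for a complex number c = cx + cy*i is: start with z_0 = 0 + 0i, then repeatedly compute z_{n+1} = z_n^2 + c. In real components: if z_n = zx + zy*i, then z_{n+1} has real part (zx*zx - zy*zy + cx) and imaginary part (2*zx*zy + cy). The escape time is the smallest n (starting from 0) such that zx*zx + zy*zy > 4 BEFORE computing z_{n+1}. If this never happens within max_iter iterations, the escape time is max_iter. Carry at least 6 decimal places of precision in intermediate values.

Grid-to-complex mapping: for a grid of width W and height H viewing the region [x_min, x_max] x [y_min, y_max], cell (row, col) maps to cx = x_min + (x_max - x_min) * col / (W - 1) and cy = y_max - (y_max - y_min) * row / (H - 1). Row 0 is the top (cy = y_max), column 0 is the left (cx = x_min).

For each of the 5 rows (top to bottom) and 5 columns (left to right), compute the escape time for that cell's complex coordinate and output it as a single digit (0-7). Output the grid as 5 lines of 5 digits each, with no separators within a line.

(row=0, col=0): c = -0.4800 + 0.1400i → escape time 7
(row=0, col=1): c = -0.3275 + 0.1400i → escape time 7
(row=0, col=2): c = -0.1750 + 0.1400i → escape time 7
(row=0, col=3): c = -0.0225 + 0.1400i → escape time 7
(row=0, col=4): c = 0.1300 + 0.1400i → escape time 7
(row=1, col=0): c = -0.4800 + -0.2700i → escape time 7
(row=1, col=1): c = -0.3275 + -0.2700i → escape time 7
(row=1, col=2): c = -0.1750 + -0.2700i → escape time 7
(row=1, col=3): c = -0.0225 + -0.2700i → escape time 7
(row=1, col=4): c = 0.1300 + -0.2700i → escape time 7
(row=2, col=0): c = -0.4800 + -0.6800i → escape time 7
(row=2, col=1): c = -0.3275 + -0.6800i → escape time 7
(row=2, col=2): c = -0.1750 + -0.6800i → escape time 7
(row=2, col=3): c = -0.0225 + -0.6800i → escape time 7
(row=2, col=4): c = 0.1300 + -0.6800i → escape time 7
(row=3, col=0): c = -0.4800 + -1.0900i → escape time 4
(row=3, col=1): c = -0.3275 + -1.0900i → escape time 4
(row=3, col=2): c = -0.1750 + -1.0900i → escape time 7
(row=3, col=3): c = -0.0225 + -1.0900i → escape time 5
(row=3, col=4): c = 0.1300 + -1.0900i → escape time 4
(row=4, col=0): c = -0.4800 + -1.5000i → escape time 2
(row=4, col=1): c = -0.3275 + -1.5000i → escape time 2
(row=4, col=2): c = -0.1750 + -1.5000i → escape time 2
(row=4, col=3): c = -0.0225 + -1.5000i → escape time 2
(row=4, col=4): c = 0.1300 + -1.5000i → escape time 2

Answer: 77777
77777
77777
44754
22222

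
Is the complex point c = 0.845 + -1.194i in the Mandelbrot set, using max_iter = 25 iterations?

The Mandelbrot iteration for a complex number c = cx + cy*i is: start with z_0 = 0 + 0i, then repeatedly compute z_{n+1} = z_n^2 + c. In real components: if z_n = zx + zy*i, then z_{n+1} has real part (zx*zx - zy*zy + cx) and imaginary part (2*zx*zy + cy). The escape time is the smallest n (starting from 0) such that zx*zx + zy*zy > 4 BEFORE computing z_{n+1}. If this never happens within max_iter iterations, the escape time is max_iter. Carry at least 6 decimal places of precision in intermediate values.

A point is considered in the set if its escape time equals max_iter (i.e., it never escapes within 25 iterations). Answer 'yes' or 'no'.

Answer: no

Derivation:
z_0 = 0 + 0i, c = 0.8450 + -1.1940i
Iter 1: z = 0.8450 + -1.1940i, |z|^2 = 2.1397
Iter 2: z = 0.1334 + -3.2119i, |z|^2 = 10.3338
Escaped at iteration 2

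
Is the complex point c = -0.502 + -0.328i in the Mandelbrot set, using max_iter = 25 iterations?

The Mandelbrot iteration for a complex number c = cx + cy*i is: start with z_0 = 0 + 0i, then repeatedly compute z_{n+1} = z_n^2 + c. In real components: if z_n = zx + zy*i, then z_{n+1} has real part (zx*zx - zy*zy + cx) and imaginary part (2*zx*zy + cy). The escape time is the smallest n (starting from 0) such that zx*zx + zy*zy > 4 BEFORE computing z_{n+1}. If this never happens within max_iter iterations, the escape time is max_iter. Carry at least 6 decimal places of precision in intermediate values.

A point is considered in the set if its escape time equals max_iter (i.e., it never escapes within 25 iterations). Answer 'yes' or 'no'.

Answer: yes

Derivation:
z_0 = 0 + 0i, c = -0.5020 + -0.3280i
Iter 1: z = -0.5020 + -0.3280i, |z|^2 = 0.3596
Iter 2: z = -0.3576 + 0.0013i, |z|^2 = 0.1279
Iter 3: z = -0.3741 + -0.3289i, |z|^2 = 0.2482
Iter 4: z = -0.4702 + -0.0819i, |z|^2 = 0.2278
Iter 5: z = -0.2876 + -0.2510i, |z|^2 = 0.1457
Iter 6: z = -0.4823 + -0.1836i, |z|^2 = 0.2663
Iter 7: z = -0.3031 + -0.1509i, |z|^2 = 0.1146
Iter 8: z = -0.4329 + -0.2365i, |z|^2 = 0.2433
Iter 9: z = -0.3706 + -0.1232i, |z|^2 = 0.1525
Iter 10: z = -0.3799 + -0.2367i, |z|^2 = 0.2003
Iter 11: z = -0.4137 + -0.1482i, |z|^2 = 0.1931
Iter 12: z = -0.3528 + -0.2054i, |z|^2 = 0.1666
Iter 13: z = -0.4197 + -0.1831i, |z|^2 = 0.2097
Iter 14: z = -0.3594 + -0.1743i, |z|^2 = 0.1595
Iter 15: z = -0.4033 + -0.2027i, |z|^2 = 0.2037
Iter 16: z = -0.3805 + -0.1645i, |z|^2 = 0.1718
Iter 17: z = -0.3843 + -0.2028i, |z|^2 = 0.1888
Iter 18: z = -0.3955 + -0.1721i, |z|^2 = 0.1860
Iter 19: z = -0.3752 + -0.1919i, |z|^2 = 0.1776
Iter 20: z = -0.3980 + -0.1840i, |z|^2 = 0.1923
Iter 21: z = -0.3774 + -0.1815i, |z|^2 = 0.1754
Iter 22: z = -0.3925 + -0.1910i, |z|^2 = 0.1905
Iter 23: z = -0.3844 + -0.1781i, |z|^2 = 0.1795
Iter 24: z = -0.3859 + -0.1911i, |z|^2 = 0.1855
Did not escape in 25 iterations → in set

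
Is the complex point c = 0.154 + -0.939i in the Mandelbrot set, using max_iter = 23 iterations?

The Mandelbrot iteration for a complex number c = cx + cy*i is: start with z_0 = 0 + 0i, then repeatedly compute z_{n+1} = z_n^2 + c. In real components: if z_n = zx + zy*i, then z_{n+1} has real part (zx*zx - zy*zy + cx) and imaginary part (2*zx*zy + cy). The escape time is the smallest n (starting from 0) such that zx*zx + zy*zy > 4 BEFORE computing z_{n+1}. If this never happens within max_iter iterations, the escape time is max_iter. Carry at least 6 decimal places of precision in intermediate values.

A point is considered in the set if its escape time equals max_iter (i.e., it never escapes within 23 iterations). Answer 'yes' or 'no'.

Answer: no

Derivation:
z_0 = 0 + 0i, c = 0.1540 + -0.9390i
Iter 1: z = 0.1540 + -0.9390i, |z|^2 = 0.9054
Iter 2: z = -0.7040 + -1.2282i, |z|^2 = 2.0041
Iter 3: z = -0.8589 + 0.7903i, |z|^2 = 1.3623
Iter 4: z = 0.2670 + -2.2966i, |z|^2 = 5.3457
Escaped at iteration 4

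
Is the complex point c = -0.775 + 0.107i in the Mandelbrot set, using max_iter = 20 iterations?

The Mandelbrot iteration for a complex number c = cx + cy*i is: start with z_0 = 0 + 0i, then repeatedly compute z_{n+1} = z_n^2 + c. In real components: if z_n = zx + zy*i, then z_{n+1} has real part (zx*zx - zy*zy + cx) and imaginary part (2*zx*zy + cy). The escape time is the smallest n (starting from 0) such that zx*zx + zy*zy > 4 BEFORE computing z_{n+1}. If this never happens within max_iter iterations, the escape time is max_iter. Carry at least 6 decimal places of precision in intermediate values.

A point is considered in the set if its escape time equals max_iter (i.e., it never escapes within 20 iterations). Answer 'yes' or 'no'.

z_0 = 0 + 0i, c = -0.7750 + 0.1070i
Iter 1: z = -0.7750 + 0.1070i, |z|^2 = 0.6121
Iter 2: z = -0.1858 + -0.0588i, |z|^2 = 0.0380
Iter 3: z = -0.7439 + 0.1289i, |z|^2 = 0.5700
Iter 4: z = -0.2382 + -0.0847i, |z|^2 = 0.0639
Iter 5: z = -0.7255 + 0.1474i, |z|^2 = 0.5480
Iter 6: z = -0.2704 + -0.1068i, |z|^2 = 0.0845
Iter 7: z = -0.7133 + 0.1648i, |z|^2 = 0.5359
Iter 8: z = -0.2934 + -0.1281i, |z|^2 = 0.1025
Iter 9: z = -0.7053 + 0.1821i, |z|^2 = 0.5307
Iter 10: z = -0.3107 + -0.1499i, |z|^2 = 0.1190
Iter 11: z = -0.7009 + 0.2002i, |z|^2 = 0.5314
Iter 12: z = -0.3237 + -0.1736i, |z|^2 = 0.1349
Iter 13: z = -0.7003 + 0.2194i, |z|^2 = 0.5386
Iter 14: z = -0.3327 + -0.2003i, |z|^2 = 0.1508
Iter 15: z = -0.7045 + 0.2403i, |z|^2 = 0.5540
Iter 16: z = -0.3365 + -0.2315i, |z|^2 = 0.1668
Iter 17: z = -0.7154 + 0.2628i, |z|^2 = 0.5809
Iter 18: z = -0.3323 + -0.2690i, |z|^2 = 0.1828
Iter 19: z = -0.7370 + 0.2858i, |z|^2 = 0.6248
Did not escape in 20 iterations → in set

Answer: yes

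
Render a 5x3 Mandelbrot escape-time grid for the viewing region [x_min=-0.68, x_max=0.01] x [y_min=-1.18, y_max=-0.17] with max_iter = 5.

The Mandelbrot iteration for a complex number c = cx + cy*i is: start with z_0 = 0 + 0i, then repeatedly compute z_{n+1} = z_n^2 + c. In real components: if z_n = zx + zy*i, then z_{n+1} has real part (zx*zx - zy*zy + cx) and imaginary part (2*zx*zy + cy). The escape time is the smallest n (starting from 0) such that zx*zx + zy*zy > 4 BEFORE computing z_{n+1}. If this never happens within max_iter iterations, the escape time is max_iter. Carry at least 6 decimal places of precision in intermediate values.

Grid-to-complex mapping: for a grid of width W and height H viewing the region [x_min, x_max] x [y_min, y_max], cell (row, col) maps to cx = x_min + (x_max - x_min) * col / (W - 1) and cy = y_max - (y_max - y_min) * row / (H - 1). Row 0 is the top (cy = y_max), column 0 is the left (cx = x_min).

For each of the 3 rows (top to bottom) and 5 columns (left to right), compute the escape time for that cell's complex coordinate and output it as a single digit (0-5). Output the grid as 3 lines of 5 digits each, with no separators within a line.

Answer: 55555
55555
33343

Derivation:
(row=0, col=0): c = -0.6800 + -0.1700i → escape time 5
(row=0, col=1): c = -0.5075 + -0.1700i → escape time 5
(row=0, col=2): c = -0.3350 + -0.1700i → escape time 5
(row=0, col=3): c = -0.1625 + -0.1700i → escape time 5
(row=0, col=4): c = 0.0100 + -0.1700i → escape time 5
(row=1, col=0): c = -0.6800 + -0.6750i → escape time 5
(row=1, col=1): c = -0.5075 + -0.6750i → escape time 5
(row=1, col=2): c = -0.3350 + -0.6750i → escape time 5
(row=1, col=3): c = -0.1625 + -0.6750i → escape time 5
(row=1, col=4): c = 0.0100 + -0.6750i → escape time 5
(row=2, col=0): c = -0.6800 + -1.1800i → escape time 3
(row=2, col=1): c = -0.5075 + -1.1800i → escape time 3
(row=2, col=2): c = -0.3350 + -1.1800i → escape time 3
(row=2, col=3): c = -0.1625 + -1.1800i → escape time 4
(row=2, col=4): c = 0.0100 + -1.1800i → escape time 3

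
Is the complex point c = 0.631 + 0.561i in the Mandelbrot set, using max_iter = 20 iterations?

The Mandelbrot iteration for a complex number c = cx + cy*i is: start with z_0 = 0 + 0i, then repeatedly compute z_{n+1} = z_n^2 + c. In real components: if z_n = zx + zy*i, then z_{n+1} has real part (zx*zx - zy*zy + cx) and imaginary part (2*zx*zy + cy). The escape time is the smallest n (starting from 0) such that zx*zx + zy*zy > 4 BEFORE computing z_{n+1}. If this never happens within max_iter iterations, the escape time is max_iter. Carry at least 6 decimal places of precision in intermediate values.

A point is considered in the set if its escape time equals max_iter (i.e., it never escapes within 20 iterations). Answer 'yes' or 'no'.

Answer: no

Derivation:
z_0 = 0 + 0i, c = 0.6310 + 0.5610i
Iter 1: z = 0.6310 + 0.5610i, |z|^2 = 0.7129
Iter 2: z = 0.7144 + 1.2690i, |z|^2 = 2.1207
Iter 3: z = -0.4689 + 2.3742i, |z|^2 = 5.8568
Escaped at iteration 3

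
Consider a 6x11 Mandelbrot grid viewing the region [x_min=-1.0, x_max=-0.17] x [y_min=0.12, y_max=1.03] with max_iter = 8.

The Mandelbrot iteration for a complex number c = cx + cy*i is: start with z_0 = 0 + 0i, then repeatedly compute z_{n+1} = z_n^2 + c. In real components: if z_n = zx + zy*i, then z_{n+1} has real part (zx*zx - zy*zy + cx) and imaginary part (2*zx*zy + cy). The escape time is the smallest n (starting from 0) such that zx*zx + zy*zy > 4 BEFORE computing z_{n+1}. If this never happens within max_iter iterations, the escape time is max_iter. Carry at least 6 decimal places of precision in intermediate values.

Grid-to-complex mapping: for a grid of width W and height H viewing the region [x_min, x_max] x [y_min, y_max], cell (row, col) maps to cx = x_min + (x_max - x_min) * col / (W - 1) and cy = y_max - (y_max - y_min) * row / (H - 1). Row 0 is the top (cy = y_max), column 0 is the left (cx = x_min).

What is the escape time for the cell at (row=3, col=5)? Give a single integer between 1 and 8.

Answer: 8

Derivation:
z_0 = 0 + 0i, c = -0.1700 + 0.7570i
Iter 1: z = -0.1700 + 0.7570i, |z|^2 = 0.6019
Iter 2: z = -0.7141 + 0.4996i, |z|^2 = 0.7596
Iter 3: z = 0.0904 + 0.0434i, |z|^2 = 0.0101
Iter 4: z = -0.1637 + 0.7648i, |z|^2 = 0.6118
Iter 5: z = -0.7282 + 0.5066i, |z|^2 = 0.7869
Iter 6: z = 0.1036 + 0.0192i, |z|^2 = 0.0111
Iter 7: z = -0.1596 + 0.7610i, |z|^2 = 0.6046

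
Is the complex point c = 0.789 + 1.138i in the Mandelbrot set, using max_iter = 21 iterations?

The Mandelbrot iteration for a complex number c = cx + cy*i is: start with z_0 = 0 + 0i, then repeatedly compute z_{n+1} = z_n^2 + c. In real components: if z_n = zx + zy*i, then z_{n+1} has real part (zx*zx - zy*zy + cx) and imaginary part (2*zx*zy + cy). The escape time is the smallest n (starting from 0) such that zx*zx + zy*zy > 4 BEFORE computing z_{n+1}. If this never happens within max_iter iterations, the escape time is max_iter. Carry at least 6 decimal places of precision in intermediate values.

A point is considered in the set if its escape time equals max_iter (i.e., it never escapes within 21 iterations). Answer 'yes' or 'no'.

z_0 = 0 + 0i, c = 0.7890 + 1.1380i
Iter 1: z = 0.7890 + 1.1380i, |z|^2 = 1.9176
Iter 2: z = 0.1165 + 2.9338i, |z|^2 = 8.6205
Escaped at iteration 2

Answer: no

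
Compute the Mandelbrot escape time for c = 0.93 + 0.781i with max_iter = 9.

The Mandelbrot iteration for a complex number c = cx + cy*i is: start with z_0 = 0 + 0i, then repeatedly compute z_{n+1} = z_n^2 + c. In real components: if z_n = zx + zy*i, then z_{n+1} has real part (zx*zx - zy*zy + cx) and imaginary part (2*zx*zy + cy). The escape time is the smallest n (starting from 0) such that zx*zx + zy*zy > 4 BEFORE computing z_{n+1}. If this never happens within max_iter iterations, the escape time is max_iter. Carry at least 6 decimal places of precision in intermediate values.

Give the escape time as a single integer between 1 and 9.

Answer: 2

Derivation:
z_0 = 0 + 0i, c = 0.9300 + 0.7810i
Iter 1: z = 0.9300 + 0.7810i, |z|^2 = 1.4749
Iter 2: z = 1.1849 + 2.2337i, |z|^2 = 6.3933
Escaped at iteration 2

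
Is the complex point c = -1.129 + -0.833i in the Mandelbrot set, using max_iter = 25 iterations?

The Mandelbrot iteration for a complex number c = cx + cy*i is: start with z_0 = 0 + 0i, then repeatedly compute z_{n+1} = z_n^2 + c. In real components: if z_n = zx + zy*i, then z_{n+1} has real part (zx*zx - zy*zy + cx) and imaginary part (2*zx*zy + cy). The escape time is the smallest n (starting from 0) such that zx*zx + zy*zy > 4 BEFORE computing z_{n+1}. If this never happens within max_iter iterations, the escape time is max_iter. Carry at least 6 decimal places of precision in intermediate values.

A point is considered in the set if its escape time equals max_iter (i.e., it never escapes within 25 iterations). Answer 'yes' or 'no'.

Answer: no

Derivation:
z_0 = 0 + 0i, c = -1.1290 + -0.8330i
Iter 1: z = -1.1290 + -0.8330i, |z|^2 = 1.9685
Iter 2: z = -0.5482 + 1.0479i, |z|^2 = 1.3987
Iter 3: z = -1.9265 + -1.9820i, |z|^2 = 7.6400
Escaped at iteration 3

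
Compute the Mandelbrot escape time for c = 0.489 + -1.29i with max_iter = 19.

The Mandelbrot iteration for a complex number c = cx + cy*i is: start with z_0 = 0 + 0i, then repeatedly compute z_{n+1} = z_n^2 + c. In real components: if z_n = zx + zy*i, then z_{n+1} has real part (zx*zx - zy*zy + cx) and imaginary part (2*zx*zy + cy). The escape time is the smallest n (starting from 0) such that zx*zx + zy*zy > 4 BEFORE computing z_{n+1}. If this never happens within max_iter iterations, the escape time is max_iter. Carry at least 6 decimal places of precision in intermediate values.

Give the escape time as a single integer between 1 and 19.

z_0 = 0 + 0i, c = 0.4890 + -1.2900i
Iter 1: z = 0.4890 + -1.2900i, |z|^2 = 1.9032
Iter 2: z = -0.9360 + -2.5516i, |z|^2 = 7.3868
Escaped at iteration 2

Answer: 2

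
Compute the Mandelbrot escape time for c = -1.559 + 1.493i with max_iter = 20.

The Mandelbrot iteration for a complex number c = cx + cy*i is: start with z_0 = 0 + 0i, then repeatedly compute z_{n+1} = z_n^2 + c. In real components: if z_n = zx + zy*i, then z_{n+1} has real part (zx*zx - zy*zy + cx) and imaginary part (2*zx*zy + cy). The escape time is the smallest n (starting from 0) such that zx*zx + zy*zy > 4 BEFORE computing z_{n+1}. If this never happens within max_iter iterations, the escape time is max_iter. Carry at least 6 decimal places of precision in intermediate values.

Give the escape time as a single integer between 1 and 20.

z_0 = 0 + 0i, c = -1.5590 + 1.4930i
Iter 1: z = -1.5590 + 1.4930i, |z|^2 = 4.6595
Escaped at iteration 1

Answer: 1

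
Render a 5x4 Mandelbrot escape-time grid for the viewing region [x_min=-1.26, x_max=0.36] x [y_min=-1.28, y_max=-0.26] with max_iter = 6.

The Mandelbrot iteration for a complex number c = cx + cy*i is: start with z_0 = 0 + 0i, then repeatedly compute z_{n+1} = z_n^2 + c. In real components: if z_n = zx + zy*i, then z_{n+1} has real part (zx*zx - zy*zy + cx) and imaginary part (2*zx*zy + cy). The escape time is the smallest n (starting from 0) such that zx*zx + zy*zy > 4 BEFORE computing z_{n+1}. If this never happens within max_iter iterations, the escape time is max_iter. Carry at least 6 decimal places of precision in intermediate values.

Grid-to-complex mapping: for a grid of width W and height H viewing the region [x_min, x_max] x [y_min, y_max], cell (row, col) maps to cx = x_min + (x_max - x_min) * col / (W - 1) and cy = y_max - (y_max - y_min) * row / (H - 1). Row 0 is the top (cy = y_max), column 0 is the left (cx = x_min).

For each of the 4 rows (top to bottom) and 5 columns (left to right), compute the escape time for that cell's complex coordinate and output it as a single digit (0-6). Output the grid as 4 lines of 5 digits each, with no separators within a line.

(row=0, col=0): c = -1.2600 + -0.2600i → escape time 6
(row=0, col=1): c = -0.8550 + -0.2600i → escape time 6
(row=0, col=2): c = -0.4500 + -0.2600i → escape time 6
(row=0, col=3): c = -0.0450 + -0.2600i → escape time 6
(row=0, col=4): c = 0.3600 + -0.2600i → escape time 6
(row=1, col=0): c = -1.2600 + -0.6000i → escape time 3
(row=1, col=1): c = -0.8550 + -0.6000i → escape time 5
(row=1, col=2): c = -0.4500 + -0.6000i → escape time 6
(row=1, col=3): c = -0.0450 + -0.6000i → escape time 6
(row=1, col=4): c = 0.3600 + -0.6000i → escape time 6
(row=2, col=0): c = -1.2600 + -0.9400i → escape time 3
(row=2, col=1): c = -0.8550 + -0.9400i → escape time 3
(row=2, col=2): c = -0.4500 + -0.9400i → escape time 4
(row=2, col=3): c = -0.0450 + -0.9400i → escape time 6
(row=2, col=4): c = 0.3600 + -0.9400i → escape time 3
(row=3, col=0): c = -1.2600 + -1.2800i → escape time 2
(row=3, col=1): c = -0.8550 + -1.2800i → escape time 3
(row=3, col=2): c = -0.4500 + -1.2800i → escape time 3
(row=3, col=3): c = -0.0450 + -1.2800i → escape time 2
(row=3, col=4): c = 0.3600 + -1.2800i → escape time 2

Answer: 66666
35666
33463
23322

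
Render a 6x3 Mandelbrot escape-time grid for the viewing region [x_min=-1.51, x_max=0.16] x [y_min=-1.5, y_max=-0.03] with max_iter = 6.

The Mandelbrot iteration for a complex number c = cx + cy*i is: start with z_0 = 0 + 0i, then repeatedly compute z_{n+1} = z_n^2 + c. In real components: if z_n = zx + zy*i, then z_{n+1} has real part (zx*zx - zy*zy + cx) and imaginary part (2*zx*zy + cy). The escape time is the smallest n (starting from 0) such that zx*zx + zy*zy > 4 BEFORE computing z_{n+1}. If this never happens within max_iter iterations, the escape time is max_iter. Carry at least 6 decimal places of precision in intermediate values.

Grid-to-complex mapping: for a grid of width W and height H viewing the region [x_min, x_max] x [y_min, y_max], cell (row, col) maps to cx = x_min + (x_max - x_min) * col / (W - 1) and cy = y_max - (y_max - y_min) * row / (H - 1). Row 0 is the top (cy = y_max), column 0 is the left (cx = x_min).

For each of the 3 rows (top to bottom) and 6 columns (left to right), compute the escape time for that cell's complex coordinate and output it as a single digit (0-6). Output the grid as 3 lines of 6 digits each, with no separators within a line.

Answer: 666666
334666
122222

Derivation:
(row=0, col=0): c = -1.5100 + -0.0300i → escape time 6
(row=0, col=1): c = -1.1760 + -0.0300i → escape time 6
(row=0, col=2): c = -0.8420 + -0.0300i → escape time 6
(row=0, col=3): c = -0.5080 + -0.0300i → escape time 6
(row=0, col=4): c = -0.1740 + -0.0300i → escape time 6
(row=0, col=5): c = 0.1600 + -0.0300i → escape time 6
(row=1, col=0): c = -1.5100 + -0.7650i → escape time 3
(row=1, col=1): c = -1.1760 + -0.7650i → escape time 3
(row=1, col=2): c = -0.8420 + -0.7650i → escape time 4
(row=1, col=3): c = -0.5080 + -0.7650i → escape time 6
(row=1, col=4): c = -0.1740 + -0.7650i → escape time 6
(row=1, col=5): c = 0.1600 + -0.7650i → escape time 6
(row=2, col=0): c = -1.5100 + -1.5000i → escape time 1
(row=2, col=1): c = -1.1760 + -1.5000i → escape time 2
(row=2, col=2): c = -0.8420 + -1.5000i → escape time 2
(row=2, col=3): c = -0.5080 + -1.5000i → escape time 2
(row=2, col=4): c = -0.1740 + -1.5000i → escape time 2
(row=2, col=5): c = 0.1600 + -1.5000i → escape time 2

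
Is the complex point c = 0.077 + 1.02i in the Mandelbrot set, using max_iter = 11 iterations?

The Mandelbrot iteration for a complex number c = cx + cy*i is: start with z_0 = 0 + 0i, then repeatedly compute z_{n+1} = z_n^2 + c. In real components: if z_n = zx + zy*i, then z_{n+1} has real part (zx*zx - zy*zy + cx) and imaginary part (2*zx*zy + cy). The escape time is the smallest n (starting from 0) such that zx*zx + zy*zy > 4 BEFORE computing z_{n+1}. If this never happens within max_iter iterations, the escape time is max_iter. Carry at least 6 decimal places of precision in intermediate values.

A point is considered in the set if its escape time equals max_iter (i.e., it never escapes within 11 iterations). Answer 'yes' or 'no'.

Answer: no

Derivation:
z_0 = 0 + 0i, c = 0.0770 + 1.0200i
Iter 1: z = 0.0770 + 1.0200i, |z|^2 = 1.0463
Iter 2: z = -0.9575 + 1.1771i, |z|^2 = 2.3023
Iter 3: z = -0.3918 + -1.2340i, |z|^2 = 1.6763
Iter 4: z = -1.2924 + 1.9869i, |z|^2 = 5.6180
Escaped at iteration 4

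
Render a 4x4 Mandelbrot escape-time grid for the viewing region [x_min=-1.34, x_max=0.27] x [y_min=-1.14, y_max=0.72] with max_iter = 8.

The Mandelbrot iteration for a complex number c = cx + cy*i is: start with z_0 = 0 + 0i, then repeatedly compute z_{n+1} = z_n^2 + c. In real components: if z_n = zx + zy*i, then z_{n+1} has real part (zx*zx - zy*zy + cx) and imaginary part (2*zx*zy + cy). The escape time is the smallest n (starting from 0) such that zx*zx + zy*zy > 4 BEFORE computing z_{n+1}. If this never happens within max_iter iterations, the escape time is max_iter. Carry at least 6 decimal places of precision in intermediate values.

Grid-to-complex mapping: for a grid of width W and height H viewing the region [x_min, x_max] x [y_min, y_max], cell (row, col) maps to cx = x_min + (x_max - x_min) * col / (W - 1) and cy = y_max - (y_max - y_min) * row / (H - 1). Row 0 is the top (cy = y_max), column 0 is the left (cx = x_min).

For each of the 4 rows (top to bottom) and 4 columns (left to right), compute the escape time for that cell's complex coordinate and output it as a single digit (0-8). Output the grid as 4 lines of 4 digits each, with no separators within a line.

(row=0, col=0): c = -1.3400 + 0.7200i → escape time 3
(row=0, col=1): c = -0.8033 + 0.7200i → escape time 4
(row=0, col=2): c = -0.2667 + 0.7200i → escape time 8
(row=0, col=3): c = 0.2700 + 0.7200i → escape time 6
(row=1, col=0): c = -1.3400 + 0.1000i → escape time 8
(row=1, col=1): c = -0.8033 + 0.1000i → escape time 8
(row=1, col=2): c = -0.2667 + 0.1000i → escape time 8
(row=1, col=3): c = 0.2700 + 0.1000i → escape time 8
(row=2, col=0): c = -1.3400 + -0.5200i → escape time 3
(row=2, col=1): c = -0.8033 + -0.5200i → escape time 6
(row=2, col=2): c = -0.2667 + -0.5200i → escape time 8
(row=2, col=3): c = 0.2700 + -0.5200i → escape time 8
(row=3, col=0): c = -1.3400 + -1.1400i → escape time 2
(row=3, col=1): c = -0.8033 + -1.1400i → escape time 3
(row=3, col=2): c = -0.2667 + -1.1400i → escape time 4
(row=3, col=3): c = 0.2700 + -1.1400i → escape time 3

Answer: 3486
8888
3688
2343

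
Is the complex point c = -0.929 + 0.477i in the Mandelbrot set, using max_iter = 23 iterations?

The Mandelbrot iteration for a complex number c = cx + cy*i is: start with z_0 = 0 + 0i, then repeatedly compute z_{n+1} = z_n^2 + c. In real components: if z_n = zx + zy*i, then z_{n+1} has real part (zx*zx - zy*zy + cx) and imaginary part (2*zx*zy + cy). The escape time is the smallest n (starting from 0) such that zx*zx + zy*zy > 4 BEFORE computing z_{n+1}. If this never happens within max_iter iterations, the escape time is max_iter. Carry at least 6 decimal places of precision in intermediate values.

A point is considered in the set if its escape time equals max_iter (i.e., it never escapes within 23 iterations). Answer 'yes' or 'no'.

z_0 = 0 + 0i, c = -0.9290 + 0.4770i
Iter 1: z = -0.9290 + 0.4770i, |z|^2 = 1.0906
Iter 2: z = -0.2935 + -0.4093i, |z|^2 = 0.2536
Iter 3: z = -1.0104 + 0.7172i, |z|^2 = 1.5353
Iter 4: z = -0.4226 + -0.9723i, |z|^2 = 1.1240
Iter 5: z = -1.6958 + 1.2988i, |z|^2 = 4.5627
Escaped at iteration 5

Answer: no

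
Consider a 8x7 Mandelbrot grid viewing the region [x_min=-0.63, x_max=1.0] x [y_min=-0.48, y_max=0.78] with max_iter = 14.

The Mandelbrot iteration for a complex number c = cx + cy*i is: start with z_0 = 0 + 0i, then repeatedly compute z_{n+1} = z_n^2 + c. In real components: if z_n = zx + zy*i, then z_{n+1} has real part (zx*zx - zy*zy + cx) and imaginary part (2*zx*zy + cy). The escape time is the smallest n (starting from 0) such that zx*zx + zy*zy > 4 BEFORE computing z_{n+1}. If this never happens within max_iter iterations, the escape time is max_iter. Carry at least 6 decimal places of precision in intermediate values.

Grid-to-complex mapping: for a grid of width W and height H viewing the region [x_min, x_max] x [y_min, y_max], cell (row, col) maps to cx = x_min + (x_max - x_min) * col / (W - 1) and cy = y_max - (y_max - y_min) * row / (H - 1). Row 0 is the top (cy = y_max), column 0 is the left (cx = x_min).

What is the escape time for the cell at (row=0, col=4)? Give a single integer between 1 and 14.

z_0 = 0 + 0i, c = 0.3014 + 0.7800i
Iter 1: z = 0.3014 + 0.7800i, |z|^2 = 0.6993
Iter 2: z = -0.2161 + 1.2502i, |z|^2 = 1.6098
Iter 3: z = -1.2149 + 0.2396i, |z|^2 = 1.5335
Iter 4: z = 1.7201 + 0.1978i, |z|^2 = 2.9978
Iter 5: z = 3.2210 + 1.4603i, |z|^2 = 12.5074
Escaped at iteration 5

Answer: 5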